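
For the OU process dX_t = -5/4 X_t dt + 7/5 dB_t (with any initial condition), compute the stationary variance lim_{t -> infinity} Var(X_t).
lim Var(X_t) = 98/125

The OU SDE dX = -theta X dt + sigma dB admits the integrating factor exp(theta t): d(exp(theta t) X_t) = sigma exp(theta t) dB_t. Integrating from 0 to t gives X_t = x_0 * exp(-theta t) + sigma * int_0^t exp(-theta (t-s)) dB_s for any initial x_0. The Itô integral has variance (by the Itô isometry) sigma^2 * int_0^t exp(-2 theta (t - s)) ds = sigma^2 * (1 - exp(-2 theta t)) / (2 theta), independent of x_0.
With theta = 5/4, sigma = 7/5:
  Var(X_t) = (7/5)^2 * (1 - exp(-2*5/4 t)) / (2 * 5/4) = 98/125 - 98*exp(-5*t/2)/125.
As t -> infinity, exp(-2*5/4 t) -> 0, so the stationary variance is sigma^2 / (2 theta) = 98/125.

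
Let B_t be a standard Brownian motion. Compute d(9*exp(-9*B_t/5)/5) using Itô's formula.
d(9*exp(-9*B_t/5)/5) = (729*exp(-9*B_t/5)/250) dt + (-81*exp(-9*B_t/5)/25) dB_t

Itô's formula for f(B_t) gives d f(B_t) = f'(B_t) dB_t + (1/2) f''(B_t) dt. Compute derivatives of f(x) = 9*exp(-9*x/5)/5:
  f'(x)  = -81*exp(-9*x/5)/25
  f''(x) = 729*exp(-9*x/5)/125
Substitute x = B_t and multiply the f'' term by 1/2:
  drift     = (1/2) * (729*exp(-9*x/5)/125) evaluated at B_t = 729*exp(-9*B_t/5)/250
  diffusion = (-81*exp(-9*x/5)/25) evaluated at B_t = -81*exp(-9*B_t/5)/25
Therefore d(9*exp(-9*B_t/5)/5) = (729*exp(-9*B_t/5)/250) dt + (-81*exp(-9*B_t/5)/25) dB_t.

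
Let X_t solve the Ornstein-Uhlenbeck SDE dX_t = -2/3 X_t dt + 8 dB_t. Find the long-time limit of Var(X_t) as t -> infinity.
lim Var(X_t) = 48

The OU SDE dX = -theta X dt + sigma dB admits the integrating factor exp(theta t): d(exp(theta t) X_t) = sigma exp(theta t) dB_t. Integrating from 0 to t gives X_t = x_0 * exp(-theta t) + sigma * int_0^t exp(-theta (t-s)) dB_s for any initial x_0. The Itô integral has variance (by the Itô isometry) sigma^2 * int_0^t exp(-2 theta (t - s)) ds = sigma^2 * (1 - exp(-2 theta t)) / (2 theta), independent of x_0.
With theta = 2/3, sigma = 8:
  Var(X_t) = (8)^2 * (1 - exp(-2*2/3 t)) / (2 * 2/3) = 48 - 48*exp(-4*t/3).
As t -> infinity, exp(-2*2/3 t) -> 0, so the stationary variance is sigma^2 / (2 theta) = 48.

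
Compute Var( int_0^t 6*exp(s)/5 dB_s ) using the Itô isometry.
Var = 18*exp(2*t)/25 - 18/25

The Itô integral of a deterministic integrand f(s) has mean 0 because each increment f(s) * (B_{s+ds} - B_s) has mean 0. By the Itô isometry:
  Var( int_0^t f(s) dB_s ) = E[ (int_0^t f(s) dB_s)^2 ] = int_0^t f(s)^2 ds.
Here f(s) = 6*exp(s)/5, so f(s)^2 = 36*exp(2*s)/25. Integrate:
  int_0^t (36*exp(2*s)/25) ds = 18*exp(2*t)/25 - 18/25.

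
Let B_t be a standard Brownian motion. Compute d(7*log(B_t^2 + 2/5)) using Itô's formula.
d(7*log(B_t^2 + 2/5)) = (35*(2 - 5*B_t^2)/(5*B_t^2 + 2)^2) dt + (70*B_t/(5*B_t^2 + 2)) dB_t

Itô's formula for f(B_t) gives d f(B_t) = f'(B_t) dB_t + (1/2) f''(B_t) dt. Compute derivatives of f(x) = 7*log(x^2 + 2/5):
  f'(x)  = 70*x/(5*x^2 + 2)
  f''(x) = 70*(2 - 5*x^2)/(5*x^2 + 2)^2
Substitute x = B_t and multiply the f'' term by 1/2:
  drift     = (1/2) * (70*(2 - 5*x^2)/(5*x^2 + 2)^2) evaluated at B_t = 35*(2 - 5*B_t^2)/(5*B_t^2 + 2)^2
  diffusion = (70*x/(5*x^2 + 2)) evaluated at B_t = 70*B_t/(5*B_t^2 + 2)
Therefore d(7*log(B_t^2 + 2/5)) = (35*(2 - 5*B_t^2)/(5*B_t^2 + 2)^2) dt + (70*B_t/(5*B_t^2 + 2)) dB_t.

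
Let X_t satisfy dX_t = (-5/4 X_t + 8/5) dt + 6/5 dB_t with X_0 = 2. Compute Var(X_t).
Var(X_t) = 72/125 - 72*exp(-5*t/2)/125

The variance V(t) = Var(X_t) satisfies V'(t) = 2 a V(t) + c^2 with V(0) = 0 (drift coefficient is linear in X, diffusion is constant). With a = -5/4, c = 6/5, the solution is
  V(t) = (c^2 / (2 a)) * (exp(2 a t) - 1)
       = ((6/5)^2 / (2*(-5/4))) * (exp((-5/2) t) - 1)
       = 72/125 - 72*exp(-5*t/2)/125.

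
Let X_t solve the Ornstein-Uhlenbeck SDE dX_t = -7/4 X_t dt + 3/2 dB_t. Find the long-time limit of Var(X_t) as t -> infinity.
lim Var(X_t) = 9/14

The OU SDE dX = -theta X dt + sigma dB admits the integrating factor exp(theta t): d(exp(theta t) X_t) = sigma exp(theta t) dB_t. Integrating from 0 to t gives X_t = x_0 * exp(-theta t) + sigma * int_0^t exp(-theta (t-s)) dB_s for any initial x_0. The Itô integral has variance (by the Itô isometry) sigma^2 * int_0^t exp(-2 theta (t - s)) ds = sigma^2 * (1 - exp(-2 theta t)) / (2 theta), independent of x_0.
With theta = 7/4, sigma = 3/2:
  Var(X_t) = (3/2)^2 * (1 - exp(-2*7/4 t)) / (2 * 7/4) = 9/14 - 9*exp(-7*t/2)/14.
As t -> infinity, exp(-2*7/4 t) -> 0, so the stationary variance is sigma^2 / (2 theta) = 9/14.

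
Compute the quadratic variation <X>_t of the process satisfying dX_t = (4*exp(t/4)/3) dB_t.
<X>_t = 32*exp(t/2)/9 - 32/9

For an Itô process dX_t = a(t) dt + b(t) dB_t, the quadratic variation is <X>_t = int_0^t b(s)^2 ds (the drift term does not contribute). Here b(s) = 4*exp(s/4)/3, so
  b(s)^2 = 16*exp(s/2)/9.
Integrating from 0 to t:
  <X>_t = int_0^t (16*exp(s/2)/9) ds = 32*exp(t/2)/9 - 32/9.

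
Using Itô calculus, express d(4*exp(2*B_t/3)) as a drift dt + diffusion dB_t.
d(4*exp(2*B_t/3)) = (8*exp(2*B_t/3)/9) dt + (8*exp(2*B_t/3)/3) dB_t

Itô's formula for f(B_t) gives d f(B_t) = f'(B_t) dB_t + (1/2) f''(B_t) dt. Compute derivatives of f(x) = 4*exp(2*x/3):
  f'(x)  = 8*exp(2*x/3)/3
  f''(x) = 16*exp(2*x/3)/9
Substitute x = B_t and multiply the f'' term by 1/2:
  drift     = (1/2) * (16*exp(2*x/3)/9) evaluated at B_t = 8*exp(2*B_t/3)/9
  diffusion = (8*exp(2*x/3)/3) evaluated at B_t = 8*exp(2*B_t/3)/3
Therefore d(4*exp(2*B_t/3)) = (8*exp(2*B_t/3)/9) dt + (8*exp(2*B_t/3)/3) dB_t.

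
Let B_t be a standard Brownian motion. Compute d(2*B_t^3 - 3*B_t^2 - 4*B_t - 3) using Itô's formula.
d(2*B_t^3 - 3*B_t^2 - 4*B_t - 3) = (6*B_t - 3) dt + (6*B_t^2 - 6*B_t - 4) dB_t

Itô's formula for f(B_t) gives d f(B_t) = f'(B_t) dB_t + (1/2) f''(B_t) dt. Compute derivatives of f(x) = 2*x^3 - 3*x^2 - 4*x - 3:
  f'(x)  = 6*x^2 - 6*x - 4
  f''(x) = 12*x - 6
Substitute x = B_t and multiply the f'' term by 1/2:
  drift     = (1/2) * (12*x - 6) evaluated at B_t = 6*B_t - 3
  diffusion = (6*x^2 - 6*x - 4) evaluated at B_t = 6*B_t^2 - 6*B_t - 4
Therefore d(2*B_t^3 - 3*B_t^2 - 4*B_t - 3) = (6*B_t - 3) dt + (6*B_t^2 - 6*B_t - 4) dB_t.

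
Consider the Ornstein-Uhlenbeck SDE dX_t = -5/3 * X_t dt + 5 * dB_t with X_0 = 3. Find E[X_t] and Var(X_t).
E[X_t] = 3*exp(-5*t/3); Var(X_t) = 15/2 - 15*exp(-10*t/3)/2

The OU SDE dX = -theta X dt + sigma dB admits the integrating factor exp(theta t): d(exp(theta t) X_t) = sigma exp(theta t) dB_t. Integrating from 0 to t:
  X_t = x_0 * exp(-theta t) + sigma * int_0^t exp(-theta (t-s)) dB_s.
The Itô integral has mean 0 and (by the Itô isometry) variance sigma^2 * int_0^t exp(-2 theta (t - s)) ds = sigma^2 * (1 - exp(-2 theta t)) / (2 theta).
With theta = 5/3, sigma = 5, x_0 = 3:
  E[X_t] = 3 * exp(-5/3 t) = 3*exp(-5*t/3)
  Var(X_t) = (5)^2 * (1 - exp(-2*5/3 t)) / (2 * 5/3) = 15/2 - 15*exp(-10*t/3)/2.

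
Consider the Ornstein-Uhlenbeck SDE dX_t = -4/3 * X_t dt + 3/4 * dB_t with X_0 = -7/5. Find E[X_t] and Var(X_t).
E[X_t] = -7*exp(-4*t/3)/5; Var(X_t) = 27/128 - 27*exp(-8*t/3)/128

The OU SDE dX = -theta X dt + sigma dB admits the integrating factor exp(theta t): d(exp(theta t) X_t) = sigma exp(theta t) dB_t. Integrating from 0 to t:
  X_t = x_0 * exp(-theta t) + sigma * int_0^t exp(-theta (t-s)) dB_s.
The Itô integral has mean 0 and (by the Itô isometry) variance sigma^2 * int_0^t exp(-2 theta (t - s)) ds = sigma^2 * (1 - exp(-2 theta t)) / (2 theta).
With theta = 4/3, sigma = 3/4, x_0 = -7/5:
  E[X_t] = -7/5 * exp(-4/3 t) = -7*exp(-4*t/3)/5
  Var(X_t) = (3/4)^2 * (1 - exp(-2*4/3 t)) / (2 * 4/3) = 27/128 - 27*exp(-8*t/3)/128.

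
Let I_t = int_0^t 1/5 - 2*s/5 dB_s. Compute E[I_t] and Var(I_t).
E[I_t] = 0; Var(I_t) = t*(4*t^2 - 6*t + 3)/75

The Itô integral of a deterministic integrand f(s) has mean 0 because each increment f(s) * (B_{s+ds} - B_s) has mean 0. By the Itô isometry:
  Var( int_0^t f(s) dB_s ) = E[ (int_0^t f(s) dB_s)^2 ] = int_0^t f(s)^2 ds.
Here f(s) = 1/5 - 2*s/5, so f(s)^2 = (2*s - 1)^2/25. Integrate:
  int_0^t ((2*s - 1)^2/25) ds = t*(4*t^2 - 6*t + 3)/75.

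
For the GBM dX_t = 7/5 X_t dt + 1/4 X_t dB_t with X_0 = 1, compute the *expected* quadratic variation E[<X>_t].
E[<X>_t] = 5*exp(229*t/80)/229 - 5/229

<X>_t = int_0^t ((1/4) * X_s)^2 ds. Taking expectation inside the integral: E[<X>_t] = (1/4)^2 * int_0^t E[X_s^2] ds. For GBM, E[X_s^2] = x_0^2 * exp((2 mu + sigma^2) s). Integrating:
  E[<X>_t] = (1/4)^2 * 1^2 * (exp((2*(7/5) + (1/4)^2) t) - 1) / (2*(7/5) + (1/4)^2)
           = (1/4)^2 * 1^2 * (exp((229/80) t) - 1) / (229/80) = 5*exp(229*t/80)/229 - 5/229.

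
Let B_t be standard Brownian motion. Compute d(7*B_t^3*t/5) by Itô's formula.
d(7*B_t^3*t/5) = (7*B_t*(B_t^2 + 3*t)/5) dt + (21*B_t^2*t/5) dB_t

Itô's formula for f(t, x): d f(t, B_t) = (f_t + (1/2) f_xx) dt + f_x dB_t. Compute partials of f(t, x) = 7*t*x^3/5:
  f_t(t,x)  = 7*x^3/5
  f_x(t,x)  = 21*t*x^2/5
  f_xx(t,x) = 42*t*x/5
Assemble drift = f_t + (1/2) f_xx = 7*x*(3*t + x^2)/5 and diffusion = f_x = 21*t*x^2/5. Substituting x = B_t:
  d(7*B_t^3*t/5) = (7*B_t*(B_t^2 + 3*t)/5) dt + (21*B_t^2*t/5) dB_t.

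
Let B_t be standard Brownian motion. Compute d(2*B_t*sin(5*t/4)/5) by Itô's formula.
d(2*B_t*sin(5*t/4)/5) = (B_t*cos(5*t/4)/2) dt + (2*sin(5*t/4)/5) dB_t

Itô's formula for f(t, x): d f(t, B_t) = (f_t + (1/2) f_xx) dt + f_x dB_t. Compute partials of f(t, x) = 2*x*sin(5*t/4)/5:
  f_t(t,x)  = x*cos(5*t/4)/2
  f_x(t,x)  = 2*sin(5*t/4)/5
  f_xx(t,x) = 0
Assemble drift = f_t + (1/2) f_xx = x*cos(5*t/4)/2 and diffusion = f_x = 2*sin(5*t/4)/5. Substituting x = B_t:
  d(2*B_t*sin(5*t/4)/5) = (B_t*cos(5*t/4)/2) dt + (2*sin(5*t/4)/5) dB_t.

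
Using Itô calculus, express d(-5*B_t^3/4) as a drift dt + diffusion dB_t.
d(-5*B_t^3/4) = (-15*B_t/4) dt + (-15*B_t^2/4) dB_t

Itô's formula for f(B_t) gives d f(B_t) = f'(B_t) dB_t + (1/2) f''(B_t) dt. Compute derivatives of f(x) = -5*x^3/4:
  f'(x)  = -15*x^2/4
  f''(x) = -15*x/2
Substitute x = B_t and multiply the f'' term by 1/2:
  drift     = (1/2) * (-15*x/2) evaluated at B_t = -15*B_t/4
  diffusion = (-15*x^2/4) evaluated at B_t = -15*B_t^2/4
Therefore d(-5*B_t^3/4) = (-15*B_t/4) dt + (-15*B_t^2/4) dB_t.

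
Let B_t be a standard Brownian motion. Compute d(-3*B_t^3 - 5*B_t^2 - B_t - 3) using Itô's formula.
d(-3*B_t^3 - 5*B_t^2 - B_t - 3) = (-9*B_t - 5) dt + (-9*B_t^2 - 10*B_t - 1) dB_t

Itô's formula for f(B_t) gives d f(B_t) = f'(B_t) dB_t + (1/2) f''(B_t) dt. Compute derivatives of f(x) = -3*x^3 - 5*x^2 - x - 3:
  f'(x)  = -9*x^2 - 10*x - 1
  f''(x) = -18*x - 10
Substitute x = B_t and multiply the f'' term by 1/2:
  drift     = (1/2) * (-18*x - 10) evaluated at B_t = -9*B_t - 5
  diffusion = (-9*x^2 - 10*x - 1) evaluated at B_t = -9*B_t^2 - 10*B_t - 1
Therefore d(-3*B_t^3 - 5*B_t^2 - B_t - 3) = (-9*B_t - 5) dt + (-9*B_t^2 - 10*B_t - 1) dB_t.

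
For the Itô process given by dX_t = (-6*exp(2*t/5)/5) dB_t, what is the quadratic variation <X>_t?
<X>_t = 9*exp(4*t/5)/5 - 9/5

For an Itô process dX_t = a(t) dt + b(t) dB_t, the quadratic variation is <X>_t = int_0^t b(s)^2 ds (the drift term does not contribute). Here b(s) = -6*exp(2*s/5)/5, so
  b(s)^2 = 36*exp(4*s/5)/25.
Integrating from 0 to t:
  <X>_t = int_0^t (36*exp(4*s/5)/25) ds = 9*exp(4*t/5)/5 - 9/5.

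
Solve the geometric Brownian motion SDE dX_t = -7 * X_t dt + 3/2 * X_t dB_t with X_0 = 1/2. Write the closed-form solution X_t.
X_t = 1/2 * exp((-65/8) * t + (3/2) * B_t)

For GBM dX = mu X dt + sigma X dB with X_0 = x_0, apply Itô to Y = log X: dY = (mu - sigma^2/2) dt + sigma dB, so Y_t = log(x_0) + (mu - sigma^2/2) t + sigma B_t and hence X_t = x_0 * exp((mu - sigma^2/2) t + sigma B_t).
With mu = -7, sigma = 3/2, x_0 = 1/2, this gives:
  X_t = 1/2 * exp((-65/8) * t + (3/2) * B_t).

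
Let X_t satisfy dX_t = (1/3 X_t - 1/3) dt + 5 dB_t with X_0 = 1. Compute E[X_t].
E[X_t] = 1

Taking expectations and using E[dB_t] = 0, the mean m(t) = E[X_t] satisfies the ODE m'(t) = a m(t) + b with m(0) = x_0. With a = 1/3, b = -1/3, x_0 = 1, the solution is
  m(t) = x_0 * exp(a t) + (b/a) * (exp(a t) - 1)
       = 1 * exp((1/3) t) + ((-1/3)/(1/3)) * (exp((1/3) t) - 1)
       = 1.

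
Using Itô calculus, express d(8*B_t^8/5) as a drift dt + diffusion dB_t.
d(8*B_t^8/5) = (224*B_t^6/5) dt + (64*B_t^7/5) dB_t

Itô's formula for f(B_t) gives d f(B_t) = f'(B_t) dB_t + (1/2) f''(B_t) dt. Compute derivatives of f(x) = 8*x^8/5:
  f'(x)  = 64*x^7/5
  f''(x) = 448*x^6/5
Substitute x = B_t and multiply the f'' term by 1/2:
  drift     = (1/2) * (448*x^6/5) evaluated at B_t = 224*B_t^6/5
  diffusion = (64*x^7/5) evaluated at B_t = 64*B_t^7/5
Therefore d(8*B_t^8/5) = (224*B_t^6/5) dt + (64*B_t^7/5) dB_t.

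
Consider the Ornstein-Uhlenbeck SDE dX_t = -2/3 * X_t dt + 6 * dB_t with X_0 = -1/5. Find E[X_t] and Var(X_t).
E[X_t] = -exp(-2*t/3)/5; Var(X_t) = 27 - 27*exp(-4*t/3)

The OU SDE dX = -theta X dt + sigma dB admits the integrating factor exp(theta t): d(exp(theta t) X_t) = sigma exp(theta t) dB_t. Integrating from 0 to t:
  X_t = x_0 * exp(-theta t) + sigma * int_0^t exp(-theta (t-s)) dB_s.
The Itô integral has mean 0 and (by the Itô isometry) variance sigma^2 * int_0^t exp(-2 theta (t - s)) ds = sigma^2 * (1 - exp(-2 theta t)) / (2 theta).
With theta = 2/3, sigma = 6, x_0 = -1/5:
  E[X_t] = -1/5 * exp(-2/3 t) = -exp(-2*t/3)/5
  Var(X_t) = (6)^2 * (1 - exp(-2*2/3 t)) / (2 * 2/3) = 27 - 27*exp(-4*t/3).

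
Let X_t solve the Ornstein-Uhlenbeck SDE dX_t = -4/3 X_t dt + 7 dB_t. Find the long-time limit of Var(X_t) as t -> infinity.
lim Var(X_t) = 147/8

The OU SDE dX = -theta X dt + sigma dB admits the integrating factor exp(theta t): d(exp(theta t) X_t) = sigma exp(theta t) dB_t. Integrating from 0 to t gives X_t = x_0 * exp(-theta t) + sigma * int_0^t exp(-theta (t-s)) dB_s for any initial x_0. The Itô integral has variance (by the Itô isometry) sigma^2 * int_0^t exp(-2 theta (t - s)) ds = sigma^2 * (1 - exp(-2 theta t)) / (2 theta), independent of x_0.
With theta = 4/3, sigma = 7:
  Var(X_t) = (7)^2 * (1 - exp(-2*4/3 t)) / (2 * 4/3) = 147/8 - 147*exp(-8*t/3)/8.
As t -> infinity, exp(-2*4/3 t) -> 0, so the stationary variance is sigma^2 / (2 theta) = 147/8.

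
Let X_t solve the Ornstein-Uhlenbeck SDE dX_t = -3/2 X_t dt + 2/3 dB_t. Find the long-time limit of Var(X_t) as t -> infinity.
lim Var(X_t) = 4/27

The OU SDE dX = -theta X dt + sigma dB admits the integrating factor exp(theta t): d(exp(theta t) X_t) = sigma exp(theta t) dB_t. Integrating from 0 to t gives X_t = x_0 * exp(-theta t) + sigma * int_0^t exp(-theta (t-s)) dB_s for any initial x_0. The Itô integral has variance (by the Itô isometry) sigma^2 * int_0^t exp(-2 theta (t - s)) ds = sigma^2 * (1 - exp(-2 theta t)) / (2 theta), independent of x_0.
With theta = 3/2, sigma = 2/3:
  Var(X_t) = (2/3)^2 * (1 - exp(-2*3/2 t)) / (2 * 3/2) = 4/27 - 4*exp(-3*t)/27.
As t -> infinity, exp(-2*3/2 t) -> 0, so the stationary variance is sigma^2 / (2 theta) = 4/27.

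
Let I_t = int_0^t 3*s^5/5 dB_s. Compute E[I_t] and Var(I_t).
E[I_t] = 0; Var(I_t) = 9*t^11/275

The Itô integral of a deterministic integrand f(s) has mean 0 because each increment f(s) * (B_{s+ds} - B_s) has mean 0. By the Itô isometry:
  Var( int_0^t f(s) dB_s ) = E[ (int_0^t f(s) dB_s)^2 ] = int_0^t f(s)^2 ds.
Here f(s) = 3*s^5/5, so f(s)^2 = 9*s^10/25. Integrate:
  int_0^t (9*s^10/25) ds = 9*t^11/275.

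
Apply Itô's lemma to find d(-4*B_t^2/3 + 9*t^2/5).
d(-4*B_t^2/3 + 9*t^2/5) = (18*t/5 - 4/3) dt + (-8*B_t/3) dB_t

Itô's formula for f(t, x): d f(t, B_t) = (f_t + (1/2) f_xx) dt + f_x dB_t. Compute partials of f(t, x) = 9*t^2/5 - 4*x^2/3:
  f_t(t,x)  = 18*t/5
  f_x(t,x)  = -8*x/3
  f_xx(t,x) = -8/3
Assemble drift = f_t + (1/2) f_xx = 18*t/5 - 4/3 and diffusion = f_x = -8*x/3. Substituting x = B_t:
  d(-4*B_t^2/3 + 9*t^2/5) = (18*t/5 - 4/3) dt + (-8*B_t/3) dB_t.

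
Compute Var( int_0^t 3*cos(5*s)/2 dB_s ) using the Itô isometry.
Var = 9*t/8 + 9*sin(10*t)/80

The Itô integral of a deterministic integrand f(s) has mean 0 because each increment f(s) * (B_{s+ds} - B_s) has mean 0. By the Itô isometry:
  Var( int_0^t f(s) dB_s ) = E[ (int_0^t f(s) dB_s)^2 ] = int_0^t f(s)^2 ds.
Here f(s) = 3*cos(5*s)/2, so f(s)^2 = 9*cos(5*s)^2/4. Integrate:
  int_0^t (9*cos(5*s)^2/4) ds = 9*t/8 + 9*sin(10*t)/80.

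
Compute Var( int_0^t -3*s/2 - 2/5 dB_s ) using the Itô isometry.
Var = t*(75*t^2 + 60*t + 16)/100

The Itô integral of a deterministic integrand f(s) has mean 0 because each increment f(s) * (B_{s+ds} - B_s) has mean 0. By the Itô isometry:
  Var( int_0^t f(s) dB_s ) = E[ (int_0^t f(s) dB_s)^2 ] = int_0^t f(s)^2 ds.
Here f(s) = -3*s/2 - 2/5, so f(s)^2 = (15*s + 4)^2/100. Integrate:
  int_0^t ((15*s + 4)^2/100) ds = t*(75*t^2 + 60*t + 16)/100.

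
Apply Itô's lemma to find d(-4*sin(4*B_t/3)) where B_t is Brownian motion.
d(-4*sin(4*B_t/3)) = (32*sin(4*B_t/3)/9) dt + (-16*cos(4*B_t/3)/3) dB_t

Itô's formula for f(B_t) gives d f(B_t) = f'(B_t) dB_t + (1/2) f''(B_t) dt. Compute derivatives of f(x) = -4*sin(4*x/3):
  f'(x)  = -16*cos(4*x/3)/3
  f''(x) = 64*sin(4*x/3)/9
Substitute x = B_t and multiply the f'' term by 1/2:
  drift     = (1/2) * (64*sin(4*x/3)/9) evaluated at B_t = 32*sin(4*B_t/3)/9
  diffusion = (-16*cos(4*x/3)/3) evaluated at B_t = -16*cos(4*B_t/3)/3
Therefore d(-4*sin(4*B_t/3)) = (32*sin(4*B_t/3)/9) dt + (-16*cos(4*B_t/3)/3) dB_t.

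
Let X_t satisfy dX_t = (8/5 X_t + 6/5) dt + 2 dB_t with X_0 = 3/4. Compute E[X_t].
E[X_t] = 3*exp(8*t/5)/2 - 3/4

Taking expectations and using E[dB_t] = 0, the mean m(t) = E[X_t] satisfies the ODE m'(t) = a m(t) + b with m(0) = x_0. With a = 8/5, b = 6/5, x_0 = 3/4, the solution is
  m(t) = x_0 * exp(a t) + (b/a) * (exp(a t) - 1)
       = (3/4) * exp((8/5) t) + ((6/5)/(8/5)) * (exp((8/5) t) - 1)
       = 3*exp(8*t/5)/2 - 3/4.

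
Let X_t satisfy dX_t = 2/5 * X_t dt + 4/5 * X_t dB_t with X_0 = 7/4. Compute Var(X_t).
Var(X_t) = 49*(exp(16*t/25) - 1)*exp(4*t/5)/16

For GBM dX = mu X dt + sigma X dB with X_0 = x_0, apply Itô to Y = log X: dY = (mu - sigma^2/2) dt + sigma dB, so Y_t = log(x_0) + (mu - sigma^2/2) t + sigma B_t and hence X_t = x_0 * exp((mu - sigma^2/2) t + sigma B_t).
With mu = 2/5, sigma = 4/5, x_0 = 7/4, this gives:
  X_t = 7/4 * exp((2/25) * t + (4/5) * B_t).
Since sigma*B_t ~ Normal(0, sigma^2 t), E[exp(sigma*B_t)] = exp(sigma^2 t / 2); so E[X_t] = x_0 * exp((mu - sigma^2/2) t) * exp(sigma^2 t / 2) = x_0 * exp(mu t) = 7*exp(2*t/5)/4.
Var(X_t) = E[X_t^2] - (E[X_t])^2 = x_0^2 * exp(2 mu t) * (exp(sigma^2 t) - 1) = 49*(exp(16*t/25) - 1)*exp(4*t/5)/16.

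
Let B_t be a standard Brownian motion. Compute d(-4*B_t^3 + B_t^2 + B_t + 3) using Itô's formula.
d(-4*B_t^3 + B_t^2 + B_t + 3) = (1 - 12*B_t) dt + (-12*B_t^2 + 2*B_t + 1) dB_t

Itô's formula for f(B_t) gives d f(B_t) = f'(B_t) dB_t + (1/2) f''(B_t) dt. Compute derivatives of f(x) = -4*x^3 + x^2 + x + 3:
  f'(x)  = -12*x^2 + 2*x + 1
  f''(x) = 2 - 24*x
Substitute x = B_t and multiply the f'' term by 1/2:
  drift     = (1/2) * (2 - 24*x) evaluated at B_t = 1 - 12*B_t
  diffusion = (-12*x^2 + 2*x + 1) evaluated at B_t = -12*B_t^2 + 2*B_t + 1
Therefore d(-4*B_t^3 + B_t^2 + B_t + 3) = (1 - 12*B_t) dt + (-12*B_t^2 + 2*B_t + 1) dB_t.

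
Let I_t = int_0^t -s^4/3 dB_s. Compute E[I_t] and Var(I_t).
E[I_t] = 0; Var(I_t) = t^9/81

The Itô integral of a deterministic integrand f(s) has mean 0 because each increment f(s) * (B_{s+ds} - B_s) has mean 0. By the Itô isometry:
  Var( int_0^t f(s) dB_s ) = E[ (int_0^t f(s) dB_s)^2 ] = int_0^t f(s)^2 ds.
Here f(s) = -s^4/3, so f(s)^2 = s^8/9. Integrate:
  int_0^t (s^8/9) ds = t^9/81.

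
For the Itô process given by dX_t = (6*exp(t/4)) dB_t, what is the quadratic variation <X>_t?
<X>_t = 72*exp(t/2) - 72

For an Itô process dX_t = a(t) dt + b(t) dB_t, the quadratic variation is <X>_t = int_0^t b(s)^2 ds (the drift term does not contribute). Here b(s) = 6*exp(s/4), so
  b(s)^2 = 36*exp(s/2).
Integrating from 0 to t:
  <X>_t = int_0^t (36*exp(s/2)) ds = 72*exp(t/2) - 72.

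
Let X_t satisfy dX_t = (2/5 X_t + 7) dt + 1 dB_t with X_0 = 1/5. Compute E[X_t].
E[X_t] = 177*exp(2*t/5)/10 - 35/2

Taking expectations and using E[dB_t] = 0, the mean m(t) = E[X_t] satisfies the ODE m'(t) = a m(t) + b with m(0) = x_0. With a = 2/5, b = 7, x_0 = 1/5, the solution is
  m(t) = x_0 * exp(a t) + (b/a) * (exp(a t) - 1)
       = (1/5) * exp((2/5) t) + (7/(2/5)) * (exp((2/5) t) - 1)
       = 177*exp(2*t/5)/10 - 35/2.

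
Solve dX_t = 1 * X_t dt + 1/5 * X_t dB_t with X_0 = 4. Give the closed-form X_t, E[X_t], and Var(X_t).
X_t = 4 * exp((49/50) t + (1/5) B_t); E[X_t] = 4*exp(t); Var(X_t) = 16*(exp(t/25) - 1)*exp(2*t)

For GBM dX = mu X dt + sigma X dB with X_0 = x_0, apply Itô to Y = log X: dY = (mu - sigma^2/2) dt + sigma dB, so Y_t = log(x_0) + (mu - sigma^2/2) t + sigma B_t and hence X_t = x_0 * exp((mu - sigma^2/2) t + sigma B_t).
With mu = 1, sigma = 1/5, x_0 = 4, this gives:
  X_t = 4 * exp((49/50) * t + (1/5) * B_t).
Since sigma*B_t ~ Normal(0, sigma^2 t), E[exp(sigma*B_t)] = exp(sigma^2 t / 2); so E[X_t] = x_0 * exp((mu - sigma^2/2) t) * exp(sigma^2 t / 2) = x_0 * exp(mu t) = 4*exp(t).
Var(X_t) = E[X_t^2] - (E[X_t])^2 = x_0^2 * exp(2 mu t) * (exp(sigma^2 t) - 1) = 16*(exp(t/25) - 1)*exp(2*t).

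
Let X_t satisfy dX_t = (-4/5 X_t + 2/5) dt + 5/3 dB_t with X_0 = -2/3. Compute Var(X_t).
Var(X_t) = 125/72 - 125*exp(-8*t/5)/72

The variance V(t) = Var(X_t) satisfies V'(t) = 2 a V(t) + c^2 with V(0) = 0 (drift coefficient is linear in X, diffusion is constant). With a = -4/5, c = 5/3, the solution is
  V(t) = (c^2 / (2 a)) * (exp(2 a t) - 1)
       = ((5/3)^2 / (2*(-4/5))) * (exp((-8/5) t) - 1)
       = 125/72 - 125*exp(-8*t/5)/72.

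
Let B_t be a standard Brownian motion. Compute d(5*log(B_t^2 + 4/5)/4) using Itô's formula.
d(5*log(B_t^2 + 4/5)/4) = (25*(4 - 5*B_t^2)/(4*(5*B_t^2 + 4)^2)) dt + (25*B_t/(2*(5*B_t^2 + 4))) dB_t

Itô's formula for f(B_t) gives d f(B_t) = f'(B_t) dB_t + (1/2) f''(B_t) dt. Compute derivatives of f(x) = 5*log(x^2 + 4/5)/4:
  f'(x)  = 25*x/(2*(5*x^2 + 4))
  f''(x) = 25*(4 - 5*x^2)/(2*(5*x^2 + 4)^2)
Substitute x = B_t and multiply the f'' term by 1/2:
  drift     = (1/2) * (25*(4 - 5*x^2)/(2*(5*x^2 + 4)^2)) evaluated at B_t = 25*(4 - 5*B_t^2)/(4*(5*B_t^2 + 4)^2)
  diffusion = (25*x/(2*(5*x^2 + 4))) evaluated at B_t = 25*B_t/(2*(5*B_t^2 + 4))
Therefore d(5*log(B_t^2 + 4/5)/4) = (25*(4 - 5*B_t^2)/(4*(5*B_t^2 + 4)^2)) dt + (25*B_t/(2*(5*B_t^2 + 4))) dB_t.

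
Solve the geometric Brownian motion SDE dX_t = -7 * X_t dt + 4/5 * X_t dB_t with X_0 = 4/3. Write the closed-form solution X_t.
X_t = 4/3 * exp((-183/25) * t + (4/5) * B_t)

For GBM dX = mu X dt + sigma X dB with X_0 = x_0, apply Itô to Y = log X: dY = (mu - sigma^2/2) dt + sigma dB, so Y_t = log(x_0) + (mu - sigma^2/2) t + sigma B_t and hence X_t = x_0 * exp((mu - sigma^2/2) t + sigma B_t).
With mu = -7, sigma = 4/5, x_0 = 4/3, this gives:
  X_t = 4/3 * exp((-183/25) * t + (4/5) * B_t).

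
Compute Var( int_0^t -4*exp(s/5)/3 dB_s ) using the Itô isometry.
Var = 40*exp(2*t/5)/9 - 40/9

The Itô integral of a deterministic integrand f(s) has mean 0 because each increment f(s) * (B_{s+ds} - B_s) has mean 0. By the Itô isometry:
  Var( int_0^t f(s) dB_s ) = E[ (int_0^t f(s) dB_s)^2 ] = int_0^t f(s)^2 ds.
Here f(s) = -4*exp(s/5)/3, so f(s)^2 = 16*exp(2*s/5)/9. Integrate:
  int_0^t (16*exp(2*s/5)/9) ds = 40*exp(2*t/5)/9 - 40/9.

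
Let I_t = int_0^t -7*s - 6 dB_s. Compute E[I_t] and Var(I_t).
E[I_t] = 0; Var(I_t) = t*(49*t^2 + 126*t + 108)/3

The Itô integral of a deterministic integrand f(s) has mean 0 because each increment f(s) * (B_{s+ds} - B_s) has mean 0. By the Itô isometry:
  Var( int_0^t f(s) dB_s ) = E[ (int_0^t f(s) dB_s)^2 ] = int_0^t f(s)^2 ds.
Here f(s) = -7*s - 6, so f(s)^2 = (7*s + 6)^2. Integrate:
  int_0^t ((7*s + 6)^2) ds = t*(49*t^2 + 126*t + 108)/3.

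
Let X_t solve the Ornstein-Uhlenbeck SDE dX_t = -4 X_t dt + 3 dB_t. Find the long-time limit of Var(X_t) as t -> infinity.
lim Var(X_t) = 9/8

The OU SDE dX = -theta X dt + sigma dB admits the integrating factor exp(theta t): d(exp(theta t) X_t) = sigma exp(theta t) dB_t. Integrating from 0 to t gives X_t = x_0 * exp(-theta t) + sigma * int_0^t exp(-theta (t-s)) dB_s for any initial x_0. The Itô integral has variance (by the Itô isometry) sigma^2 * int_0^t exp(-2 theta (t - s)) ds = sigma^2 * (1 - exp(-2 theta t)) / (2 theta), independent of x_0.
With theta = 4, sigma = 3:
  Var(X_t) = (3)^2 * (1 - exp(-2*4 t)) / (2 * 4) = 9/8 - 9*exp(-8*t)/8.
As t -> infinity, exp(-2*4 t) -> 0, so the stationary variance is sigma^2 / (2 theta) = 9/8.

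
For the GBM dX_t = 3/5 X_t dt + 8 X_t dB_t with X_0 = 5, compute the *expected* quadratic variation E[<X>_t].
E[<X>_t] = 4000*exp(326*t/5)/163 - 4000/163

<X>_t = int_0^t (8 * X_s)^2 ds. Taking expectation inside the integral: E[<X>_t] = 8^2 * int_0^t E[X_s^2] ds. For GBM, E[X_s^2] = x_0^2 * exp((2 mu + sigma^2) s). Integrating:
  E[<X>_t] = 8^2 * 5^2 * (exp((2*(3/5) + 8^2) t) - 1) / (2*(3/5) + 8^2)
           = 8^2 * 5^2 * (exp((326/5) t) - 1) / (326/5) = 4000*exp(326*t/5)/163 - 4000/163.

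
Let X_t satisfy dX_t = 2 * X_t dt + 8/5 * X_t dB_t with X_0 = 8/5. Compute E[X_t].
E[X_t] = 8*exp(2*t)/5

For GBM dX = mu X dt + sigma X dB with X_0 = x_0, apply Itô to Y = log X: dY = (mu - sigma^2/2) dt + sigma dB, so Y_t = log(x_0) + (mu - sigma^2/2) t + sigma B_t and hence X_t = x_0 * exp((mu - sigma^2/2) t + sigma B_t).
With mu = 2, sigma = 8/5, x_0 = 8/5, this gives:
  X_t = 8/5 * exp((18/25) * t + (8/5) * B_t).
Since sigma*B_t ~ Normal(0, sigma^2 t), E[exp(sigma*B_t)] = exp(sigma^2 t / 2); so E[X_t] = x_0 * exp((mu - sigma^2/2) t) * exp(sigma^2 t / 2) = x_0 * exp(mu t) = 8*exp(2*t)/5.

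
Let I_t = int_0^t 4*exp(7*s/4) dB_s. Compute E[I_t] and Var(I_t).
E[I_t] = 0; Var(I_t) = 32*exp(7*t/2)/7 - 32/7

The Itô integral of a deterministic integrand f(s) has mean 0 because each increment f(s) * (B_{s+ds} - B_s) has mean 0. By the Itô isometry:
  Var( int_0^t f(s) dB_s ) = E[ (int_0^t f(s) dB_s)^2 ] = int_0^t f(s)^2 ds.
Here f(s) = 4*exp(7*s/4), so f(s)^2 = 16*exp(7*s/2). Integrate:
  int_0^t (16*exp(7*s/2)) ds = 32*exp(7*t/2)/7 - 32/7.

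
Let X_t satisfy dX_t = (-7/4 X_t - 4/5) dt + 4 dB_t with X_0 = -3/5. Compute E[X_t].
E[X_t] = -16/35 - exp(-7*t/4)/7

Taking expectations and using E[dB_t] = 0, the mean m(t) = E[X_t] satisfies the ODE m'(t) = a m(t) + b with m(0) = x_0. With a = -7/4, b = -4/5, x_0 = -3/5, the solution is
  m(t) = x_0 * exp(a t) + (b/a) * (exp(a t) - 1)
       = (-3/5) * exp((-7/4) t) + ((-4/5)/(-7/4)) * (exp((-7/4) t) - 1)
       = -16/35 - exp(-7*t/4)/7.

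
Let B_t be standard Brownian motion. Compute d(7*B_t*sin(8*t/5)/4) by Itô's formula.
d(7*B_t*sin(8*t/5)/4) = (14*B_t*cos(8*t/5)/5) dt + (7*sin(8*t/5)/4) dB_t

Itô's formula for f(t, x): d f(t, B_t) = (f_t + (1/2) f_xx) dt + f_x dB_t. Compute partials of f(t, x) = 7*x*sin(8*t/5)/4:
  f_t(t,x)  = 14*x*cos(8*t/5)/5
  f_x(t,x)  = 7*sin(8*t/5)/4
  f_xx(t,x) = 0
Assemble drift = f_t + (1/2) f_xx = 14*x*cos(8*t/5)/5 and diffusion = f_x = 7*sin(8*t/5)/4. Substituting x = B_t:
  d(7*B_t*sin(8*t/5)/4) = (14*B_t*cos(8*t/5)/5) dt + (7*sin(8*t/5)/4) dB_t.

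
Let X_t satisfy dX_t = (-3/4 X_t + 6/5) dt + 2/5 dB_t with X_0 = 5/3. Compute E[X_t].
E[X_t] = 8/5 + exp(-3*t/4)/15

Taking expectations and using E[dB_t] = 0, the mean m(t) = E[X_t] satisfies the ODE m'(t) = a m(t) + b with m(0) = x_0. With a = -3/4, b = 6/5, x_0 = 5/3, the solution is
  m(t) = x_0 * exp(a t) + (b/a) * (exp(a t) - 1)
       = (5/3) * exp((-3/4) t) + ((6/5)/(-3/4)) * (exp((-3/4) t) - 1)
       = 8/5 + exp(-3*t/4)/15.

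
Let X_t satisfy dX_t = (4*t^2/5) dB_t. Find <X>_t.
<X>_t = 16*t^5/125

For an Itô process dX_t = a(t) dt + b(t) dB_t, the quadratic variation is <X>_t = int_0^t b(s)^2 ds (the drift term does not contribute). Here b(s) = 4*s^2/5, so
  b(s)^2 = 16*s^4/25.
Integrating from 0 to t:
  <X>_t = int_0^t (16*s^4/25) ds = 16*t^5/125.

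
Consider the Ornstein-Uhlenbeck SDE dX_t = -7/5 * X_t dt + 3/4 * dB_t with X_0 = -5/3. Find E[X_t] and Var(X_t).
E[X_t] = -5*exp(-7*t/5)/3; Var(X_t) = 45/224 - 45*exp(-14*t/5)/224

The OU SDE dX = -theta X dt + sigma dB admits the integrating factor exp(theta t): d(exp(theta t) X_t) = sigma exp(theta t) dB_t. Integrating from 0 to t:
  X_t = x_0 * exp(-theta t) + sigma * int_0^t exp(-theta (t-s)) dB_s.
The Itô integral has mean 0 and (by the Itô isometry) variance sigma^2 * int_0^t exp(-2 theta (t - s)) ds = sigma^2 * (1 - exp(-2 theta t)) / (2 theta).
With theta = 7/5, sigma = 3/4, x_0 = -5/3:
  E[X_t] = -5/3 * exp(-7/5 t) = -5*exp(-7*t/5)/3
  Var(X_t) = (3/4)^2 * (1 - exp(-2*7/5 t)) / (2 * 7/5) = 45/224 - 45*exp(-14*t/5)/224.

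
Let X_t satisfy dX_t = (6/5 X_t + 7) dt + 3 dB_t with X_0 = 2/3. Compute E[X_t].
E[X_t] = 13*exp(6*t/5)/2 - 35/6

Taking expectations and using E[dB_t] = 0, the mean m(t) = E[X_t] satisfies the ODE m'(t) = a m(t) + b with m(0) = x_0. With a = 6/5, b = 7, x_0 = 2/3, the solution is
  m(t) = x_0 * exp(a t) + (b/a) * (exp(a t) - 1)
       = (2/3) * exp((6/5) t) + (7/(6/5)) * (exp((6/5) t) - 1)
       = 13*exp(6*t/5)/2 - 35/6.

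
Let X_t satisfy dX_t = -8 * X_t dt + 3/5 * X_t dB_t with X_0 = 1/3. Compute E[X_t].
E[X_t] = exp(-8*t)/3

For GBM dX = mu X dt + sigma X dB with X_0 = x_0, apply Itô to Y = log X: dY = (mu - sigma^2/2) dt + sigma dB, so Y_t = log(x_0) + (mu - sigma^2/2) t + sigma B_t and hence X_t = x_0 * exp((mu - sigma^2/2) t + sigma B_t).
With mu = -8, sigma = 3/5, x_0 = 1/3, this gives:
  X_t = 1/3 * exp((-409/50) * t + (3/5) * B_t).
Since sigma*B_t ~ Normal(0, sigma^2 t), E[exp(sigma*B_t)] = exp(sigma^2 t / 2); so E[X_t] = x_0 * exp((mu - sigma^2/2) t) * exp(sigma^2 t / 2) = x_0 * exp(mu t) = exp(-8*t)/3.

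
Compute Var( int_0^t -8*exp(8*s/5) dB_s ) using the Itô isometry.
Var = 20*exp(16*t/5) - 20

The Itô integral of a deterministic integrand f(s) has mean 0 because each increment f(s) * (B_{s+ds} - B_s) has mean 0. By the Itô isometry:
  Var( int_0^t f(s) dB_s ) = E[ (int_0^t f(s) dB_s)^2 ] = int_0^t f(s)^2 ds.
Here f(s) = -8*exp(8*s/5), so f(s)^2 = 64*exp(16*s/5). Integrate:
  int_0^t (64*exp(16*s/5)) ds = 20*exp(16*t/5) - 20.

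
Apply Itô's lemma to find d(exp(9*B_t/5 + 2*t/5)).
d(exp(9*B_t/5 + 2*t/5)) = (101*exp(9*B_t/5 + 2*t/5)/50) dt + (9*exp(9*B_t/5 + 2*t/5)/5) dB_t

Itô's formula for f(t, x): d f(t, B_t) = (f_t + (1/2) f_xx) dt + f_x dB_t. Compute partials of f(t, x) = exp(2*t/5 + 9*x/5):
  f_t(t,x)  = 2*exp(2*t/5 + 9*x/5)/5
  f_x(t,x)  = 9*exp(2*t/5 + 9*x/5)/5
  f_xx(t,x) = 81*exp(2*t/5 + 9*x/5)/25
Assemble drift = f_t + (1/2) f_xx = 101*exp(2*t/5 + 9*x/5)/50 and diffusion = f_x = 9*exp(2*t/5 + 9*x/5)/5. Substituting x = B_t:
  d(exp(9*B_t/5 + 2*t/5)) = (101*exp(9*B_t/5 + 2*t/5)/50) dt + (9*exp(9*B_t/5 + 2*t/5)/5) dB_t.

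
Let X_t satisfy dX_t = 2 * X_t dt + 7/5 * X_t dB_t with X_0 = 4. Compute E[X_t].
E[X_t] = 4*exp(2*t)

For GBM dX = mu X dt + sigma X dB with X_0 = x_0, apply Itô to Y = log X: dY = (mu - sigma^2/2) dt + sigma dB, so Y_t = log(x_0) + (mu - sigma^2/2) t + sigma B_t and hence X_t = x_0 * exp((mu - sigma^2/2) t + sigma B_t).
With mu = 2, sigma = 7/5, x_0 = 4, this gives:
  X_t = 4 * exp((51/50) * t + (7/5) * B_t).
Since sigma*B_t ~ Normal(0, sigma^2 t), E[exp(sigma*B_t)] = exp(sigma^2 t / 2); so E[X_t] = x_0 * exp((mu - sigma^2/2) t) * exp(sigma^2 t / 2) = x_0 * exp(mu t) = 4*exp(2*t).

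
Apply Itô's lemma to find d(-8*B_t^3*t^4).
d(-8*B_t^3*t^4) = (8*B_t*t^3*(-4*B_t^2 - 3*t)) dt + (-24*B_t^2*t^4) dB_t

Itô's formula for f(t, x): d f(t, B_t) = (f_t + (1/2) f_xx) dt + f_x dB_t. Compute partials of f(t, x) = -8*t^4*x^3:
  f_t(t,x)  = -32*t^3*x^3
  f_x(t,x)  = -24*t^4*x^2
  f_xx(t,x) = -48*t^4*x
Assemble drift = f_t + (1/2) f_xx = 8*t^3*x*(-3*t - 4*x^2) and diffusion = f_x = -24*t^4*x^2. Substituting x = B_t:
  d(-8*B_t^3*t^4) = (8*B_t*t^3*(-4*B_t^2 - 3*t)) dt + (-24*B_t^2*t^4) dB_t.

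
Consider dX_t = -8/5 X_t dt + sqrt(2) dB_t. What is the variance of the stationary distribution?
lim Var(X_t) = 5/8

The OU SDE dX = -theta X dt + sigma dB admits the integrating factor exp(theta t): d(exp(theta t) X_t) = sigma exp(theta t) dB_t. Integrating from 0 to t gives X_t = x_0 * exp(-theta t) + sigma * int_0^t exp(-theta (t-s)) dB_s for any initial x_0. The Itô integral has variance (by the Itô isometry) sigma^2 * int_0^t exp(-2 theta (t - s)) ds = sigma^2 * (1 - exp(-2 theta t)) / (2 theta), independent of x_0.
With theta = 8/5, sigma = sqrt(2):
  Var(X_t) = (sqrt(2))^2 * (1 - exp(-2*8/5 t)) / (2 * 8/5) = 5/8 - 5*exp(-16*t/5)/8.
As t -> infinity, exp(-2*8/5 t) -> 0, so the stationary variance is sigma^2 / (2 theta) = 5/8.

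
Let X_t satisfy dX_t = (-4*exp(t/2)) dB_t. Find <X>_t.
<X>_t = 16*exp(t) - 16

For an Itô process dX_t = a(t) dt + b(t) dB_t, the quadratic variation is <X>_t = int_0^t b(s)^2 ds (the drift term does not contribute). Here b(s) = -4*exp(s/2), so
  b(s)^2 = 16*exp(s).
Integrating from 0 to t:
  <X>_t = int_0^t (16*exp(s)) ds = 16*exp(t) - 16.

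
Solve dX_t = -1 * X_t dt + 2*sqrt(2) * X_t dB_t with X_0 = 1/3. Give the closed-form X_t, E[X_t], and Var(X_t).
X_t = 1/3 * exp((-5) t + (2*sqrt(2)) B_t); E[X_t] = exp(-t)/3; Var(X_t) = (exp(8*t) - 1)*exp(-2*t)/9

For GBM dX = mu X dt + sigma X dB with X_0 = x_0, apply Itô to Y = log X: dY = (mu - sigma^2/2) dt + sigma dB, so Y_t = log(x_0) + (mu - sigma^2/2) t + sigma B_t and hence X_t = x_0 * exp((mu - sigma^2/2) t + sigma B_t).
With mu = -1, sigma = 2*sqrt(2), x_0 = 1/3, this gives:
  X_t = 1/3 * exp((-5) * t + (2*sqrt(2)) * B_t).
Since sigma*B_t ~ Normal(0, sigma^2 t), E[exp(sigma*B_t)] = exp(sigma^2 t / 2); so E[X_t] = x_0 * exp((mu - sigma^2/2) t) * exp(sigma^2 t / 2) = x_0 * exp(mu t) = exp(-t)/3.
Var(X_t) = E[X_t^2] - (E[X_t])^2 = x_0^2 * exp(2 mu t) * (exp(sigma^2 t) - 1) = (exp(8*t) - 1)*exp(-2*t)/9.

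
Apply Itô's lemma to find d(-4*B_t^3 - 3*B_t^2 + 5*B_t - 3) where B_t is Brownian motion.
d(-4*B_t^3 - 3*B_t^2 + 5*B_t - 3) = (-12*B_t - 3) dt + (-12*B_t^2 - 6*B_t + 5) dB_t

Itô's formula for f(B_t) gives d f(B_t) = f'(B_t) dB_t + (1/2) f''(B_t) dt. Compute derivatives of f(x) = -4*x^3 - 3*x^2 + 5*x - 3:
  f'(x)  = -12*x^2 - 6*x + 5
  f''(x) = -24*x - 6
Substitute x = B_t and multiply the f'' term by 1/2:
  drift     = (1/2) * (-24*x - 6) evaluated at B_t = -12*B_t - 3
  diffusion = (-12*x^2 - 6*x + 5) evaluated at B_t = -12*B_t^2 - 6*B_t + 5
Therefore d(-4*B_t^3 - 3*B_t^2 + 5*B_t - 3) = (-12*B_t - 3) dt + (-12*B_t^2 - 6*B_t + 5) dB_t.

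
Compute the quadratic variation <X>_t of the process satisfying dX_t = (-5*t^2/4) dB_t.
<X>_t = 5*t^5/16

For an Itô process dX_t = a(t) dt + b(t) dB_t, the quadratic variation is <X>_t = int_0^t b(s)^2 ds (the drift term does not contribute). Here b(s) = -5*s^2/4, so
  b(s)^2 = 25*s^4/16.
Integrating from 0 to t:
  <X>_t = int_0^t (25*s^4/16) ds = 5*t^5/16.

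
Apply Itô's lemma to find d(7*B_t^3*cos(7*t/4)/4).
d(7*B_t^3*cos(7*t/4)/4) = (7*B_t*(-7*B_t^2*sin(7*t/4) + 12*cos(7*t/4))/16) dt + (21*B_t^2*cos(7*t/4)/4) dB_t

Itô's formula for f(t, x): d f(t, B_t) = (f_t + (1/2) f_xx) dt + f_x dB_t. Compute partials of f(t, x) = 7*x^3*cos(7*t/4)/4:
  f_t(t,x)  = -49*x^3*sin(7*t/4)/16
  f_x(t,x)  = 21*x^2*cos(7*t/4)/4
  f_xx(t,x) = 21*x*cos(7*t/4)/2
Assemble drift = f_t + (1/2) f_xx = 7*x*(-7*x^2*sin(7*t/4) + 12*cos(7*t/4))/16 and diffusion = f_x = 21*x^2*cos(7*t/4)/4. Substituting x = B_t:
  d(7*B_t^3*cos(7*t/4)/4) = (7*B_t*(-7*B_t^2*sin(7*t/4) + 12*cos(7*t/4))/16) dt + (21*B_t^2*cos(7*t/4)/4) dB_t.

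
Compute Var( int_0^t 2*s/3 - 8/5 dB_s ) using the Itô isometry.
Var = 4*t*(25*t^2 - 180*t + 432)/675

The Itô integral of a deterministic integrand f(s) has mean 0 because each increment f(s) * (B_{s+ds} - B_s) has mean 0. By the Itô isometry:
  Var( int_0^t f(s) dB_s ) = E[ (int_0^t f(s) dB_s)^2 ] = int_0^t f(s)^2 ds.
Here f(s) = 2*s/3 - 8/5, so f(s)^2 = 4*(5*s - 12)^2/225. Integrate:
  int_0^t (4*(5*s - 12)^2/225) ds = 4*t*(25*t^2 - 180*t + 432)/675.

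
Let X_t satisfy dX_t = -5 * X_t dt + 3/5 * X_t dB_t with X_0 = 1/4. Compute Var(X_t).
Var(X_t) = (exp(9*t/25) - 1)*exp(-10*t)/16

For GBM dX = mu X dt + sigma X dB with X_0 = x_0, apply Itô to Y = log X: dY = (mu - sigma^2/2) dt + sigma dB, so Y_t = log(x_0) + (mu - sigma^2/2) t + sigma B_t and hence X_t = x_0 * exp((mu - sigma^2/2) t + sigma B_t).
With mu = -5, sigma = 3/5, x_0 = 1/4, this gives:
  X_t = 1/4 * exp((-259/50) * t + (3/5) * B_t).
Since sigma*B_t ~ Normal(0, sigma^2 t), E[exp(sigma*B_t)] = exp(sigma^2 t / 2); so E[X_t] = x_0 * exp((mu - sigma^2/2) t) * exp(sigma^2 t / 2) = x_0 * exp(mu t) = exp(-5*t)/4.
Var(X_t) = E[X_t^2] - (E[X_t])^2 = x_0^2 * exp(2 mu t) * (exp(sigma^2 t) - 1) = (exp(9*t/25) - 1)*exp(-10*t)/16.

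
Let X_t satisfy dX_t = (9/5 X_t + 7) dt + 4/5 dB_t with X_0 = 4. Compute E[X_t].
E[X_t] = 71*exp(9*t/5)/9 - 35/9

Taking expectations and using E[dB_t] = 0, the mean m(t) = E[X_t] satisfies the ODE m'(t) = a m(t) + b with m(0) = x_0. With a = 9/5, b = 7, x_0 = 4, the solution is
  m(t) = x_0 * exp(a t) + (b/a) * (exp(a t) - 1)
       = 4 * exp((9/5) t) + (7/(9/5)) * (exp((9/5) t) - 1)
       = 71*exp(9*t/5)/9 - 35/9.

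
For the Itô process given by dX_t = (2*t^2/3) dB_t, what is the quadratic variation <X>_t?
<X>_t = 4*t^5/45

For an Itô process dX_t = a(t) dt + b(t) dB_t, the quadratic variation is <X>_t = int_0^t b(s)^2 ds (the drift term does not contribute). Here b(s) = 2*s^2/3, so
  b(s)^2 = 4*s^4/9.
Integrating from 0 to t:
  <X>_t = int_0^t (4*s^4/9) ds = 4*t^5/45.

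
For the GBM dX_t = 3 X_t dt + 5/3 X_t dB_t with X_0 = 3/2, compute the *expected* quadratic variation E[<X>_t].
E[<X>_t] = 225*exp(79*t/9)/316 - 225/316

<X>_t = int_0^t ((5/3) * X_s)^2 ds. Taking expectation inside the integral: E[<X>_t] = (5/3)^2 * int_0^t E[X_s^2] ds. For GBM, E[X_s^2] = x_0^2 * exp((2 mu + sigma^2) s). Integrating:
  E[<X>_t] = (5/3)^2 * (3/2)^2 * (exp((2*3 + (5/3)^2) t) - 1) / (2*3 + (5/3)^2)
           = (5/3)^2 * (3/2)^2 * (exp((79/9) t) - 1) / (79/9) = 225*exp(79*t/9)/316 - 225/316.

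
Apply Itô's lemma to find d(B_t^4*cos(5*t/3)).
d(B_t^4*cos(5*t/3)) = (B_t^2*(-5*B_t^2*sin(5*t/3) + 18*cos(5*t/3))/3) dt + (4*B_t^3*cos(5*t/3)) dB_t

Itô's formula for f(t, x): d f(t, B_t) = (f_t + (1/2) f_xx) dt + f_x dB_t. Compute partials of f(t, x) = x^4*cos(5*t/3):
  f_t(t,x)  = -5*x^4*sin(5*t/3)/3
  f_x(t,x)  = 4*x^3*cos(5*t/3)
  f_xx(t,x) = 12*x^2*cos(5*t/3)
Assemble drift = f_t + (1/2) f_xx = x^2*(-5*x^2*sin(5*t/3) + 18*cos(5*t/3))/3 and diffusion = f_x = 4*x^3*cos(5*t/3). Substituting x = B_t:
  d(B_t^4*cos(5*t/3)) = (B_t^2*(-5*B_t^2*sin(5*t/3) + 18*cos(5*t/3))/3) dt + (4*B_t^3*cos(5*t/3)) dB_t.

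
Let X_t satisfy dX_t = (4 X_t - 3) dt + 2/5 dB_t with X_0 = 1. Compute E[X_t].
E[X_t] = exp(4*t)/4 + 3/4

Taking expectations and using E[dB_t] = 0, the mean m(t) = E[X_t] satisfies the ODE m'(t) = a m(t) + b with m(0) = x_0. With a = 4, b = -3, x_0 = 1, the solution is
  m(t) = x_0 * exp(a t) + (b/a) * (exp(a t) - 1)
       = 1 * exp(4 t) + ((-3)/4) * (exp(4 t) - 1)
       = exp(4*t)/4 + 3/4.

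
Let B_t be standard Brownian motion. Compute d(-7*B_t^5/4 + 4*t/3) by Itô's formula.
d(-7*B_t^5/4 + 4*t/3) = (4/3 - 35*B_t^3/2) dt + (-35*B_t^4/4) dB_t

Itô's formula for f(t, x): d f(t, B_t) = (f_t + (1/2) f_xx) dt + f_x dB_t. Compute partials of f(t, x) = 4*t/3 - 7*x^5/4:
  f_t(t,x)  = 4/3
  f_x(t,x)  = -35*x^4/4
  f_xx(t,x) = -35*x^3
Assemble drift = f_t + (1/2) f_xx = 4/3 - 35*x^3/2 and diffusion = f_x = -35*x^4/4. Substituting x = B_t:
  d(-7*B_t^5/4 + 4*t/3) = (4/3 - 35*B_t^3/2) dt + (-35*B_t^4/4) dB_t.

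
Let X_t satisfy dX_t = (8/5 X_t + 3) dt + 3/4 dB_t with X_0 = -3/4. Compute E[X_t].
E[X_t] = 9*exp(8*t/5)/8 - 15/8

Taking expectations and using E[dB_t] = 0, the mean m(t) = E[X_t] satisfies the ODE m'(t) = a m(t) + b with m(0) = x_0. With a = 8/5, b = 3, x_0 = -3/4, the solution is
  m(t) = x_0 * exp(a t) + (b/a) * (exp(a t) - 1)
       = (-3/4) * exp((8/5) t) + (3/(8/5)) * (exp((8/5) t) - 1)
       = 9*exp(8*t/5)/8 - 15/8.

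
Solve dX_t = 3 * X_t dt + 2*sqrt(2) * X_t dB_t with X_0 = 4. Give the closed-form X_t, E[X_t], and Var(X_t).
X_t = 4 * exp((-1) t + (2*sqrt(2)) B_t); E[X_t] = 4*exp(3*t); Var(X_t) = 16*(exp(8*t) - 1)*exp(6*t)

For GBM dX = mu X dt + sigma X dB with X_0 = x_0, apply Itô to Y = log X: dY = (mu - sigma^2/2) dt + sigma dB, so Y_t = log(x_0) + (mu - sigma^2/2) t + sigma B_t and hence X_t = x_0 * exp((mu - sigma^2/2) t + sigma B_t).
With mu = 3, sigma = 2*sqrt(2), x_0 = 4, this gives:
  X_t = 4 * exp((-1) * t + (2*sqrt(2)) * B_t).
Since sigma*B_t ~ Normal(0, sigma^2 t), E[exp(sigma*B_t)] = exp(sigma^2 t / 2); so E[X_t] = x_0 * exp((mu - sigma^2/2) t) * exp(sigma^2 t / 2) = x_0 * exp(mu t) = 4*exp(3*t).
Var(X_t) = E[X_t^2] - (E[X_t])^2 = x_0^2 * exp(2 mu t) * (exp(sigma^2 t) - 1) = 16*(exp(8*t) - 1)*exp(6*t).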